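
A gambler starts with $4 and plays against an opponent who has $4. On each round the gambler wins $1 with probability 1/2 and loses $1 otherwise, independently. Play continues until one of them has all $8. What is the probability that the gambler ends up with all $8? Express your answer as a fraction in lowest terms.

1/2

With a fair step, P(i) = ½P(i−1) + ½P(i+1) with P(0)=0, P(8)=1 has the linear solution P(i) = i/8.
P(4) = 4/8 = 1/2.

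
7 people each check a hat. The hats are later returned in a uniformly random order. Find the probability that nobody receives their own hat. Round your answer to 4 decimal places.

This is the derangement probability: permutations of 7 with no fixed point.
D(7) = 7! · (1 − 1/1! + 1/2! − ··· + (−1)^7/7!) = 1854.
P = 1854/5040 = 103/280 ≈ 0.3679.

0.3679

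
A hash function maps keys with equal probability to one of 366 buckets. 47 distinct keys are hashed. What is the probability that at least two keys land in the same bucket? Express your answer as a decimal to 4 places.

It's easier to compute the probability that all 47 are distinct.
P(all distinct) = 366/366 · 365/366 · ··· · 320/366 ≈ 0.0456.
So the probability of at least one match is 1 − 0.0456 = 0.9544.

0.9544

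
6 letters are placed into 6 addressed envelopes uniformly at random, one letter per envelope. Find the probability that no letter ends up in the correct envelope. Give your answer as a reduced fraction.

53/144

This is the derangement probability: permutations of 6 with no fixed point.
D(6) = 6! · (1 − 1/1! + 1/2! − ··· + (−1)^6/6!) = 265.
P = 265/720 = 53/144.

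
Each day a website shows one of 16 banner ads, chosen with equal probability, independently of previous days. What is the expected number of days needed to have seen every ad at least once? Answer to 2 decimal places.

54.09

After i distinct types are collected, each trial gives a new one with probability (16−i)/16, so the expected wait for the next new type is 16/(16−i).
E = 16/16 + 16/15 + 16/14 + 16/13 + 16/12 + 16/11 + 16/10 + 16/9 + 16/8 + 16/7 + 16/6 + 16/5 + 16/4 + 16/3 + 16/2 + 16/1 = 2436559/45045 ≈ 54.09.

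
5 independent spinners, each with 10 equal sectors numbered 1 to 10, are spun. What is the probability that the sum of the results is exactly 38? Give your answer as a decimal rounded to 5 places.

0.01745

There are 10^5 = 100000 equally likely outcomes.
The number of ordered 5-tuples from {1,…,10} summing to 38 is 1745.
P(sum = 38) = 1745/100000 = 349/20000 ≈ 0.01745.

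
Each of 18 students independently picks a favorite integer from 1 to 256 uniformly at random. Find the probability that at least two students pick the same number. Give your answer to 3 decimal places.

0.458

It's easier to compute the probability that all 18 are distinct.
P(all distinct) = 256/256 · 255/256 · ··· · 239/256 ≈ 0.542.
So the probability of at least one match is 1 − 0.542 = 0.458.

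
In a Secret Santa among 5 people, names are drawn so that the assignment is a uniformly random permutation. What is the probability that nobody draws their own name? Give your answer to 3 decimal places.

0.367

This is the derangement probability: permutations of 5 with no fixed point.
D(5) = 5! · (1 − 1/1! + 1/2! − ··· + (−1)^5/5!) = 44.
P = 44/120 = 11/30 ≈ 0.367.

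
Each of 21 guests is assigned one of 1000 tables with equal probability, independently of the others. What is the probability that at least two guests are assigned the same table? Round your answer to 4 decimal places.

It's easier to compute the probability that all 21 are distinct.
P(all distinct) = 1000/1000 · 999/1000 · ··· · 980/1000 ≈ 0.8094.
So the probability of at least one match is 1 − 0.8094 = 0.1906.

0.1906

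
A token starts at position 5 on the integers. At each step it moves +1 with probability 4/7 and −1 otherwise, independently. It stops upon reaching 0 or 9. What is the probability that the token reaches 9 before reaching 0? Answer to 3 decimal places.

0.825

Let r = q/p = (3/7)/(4/7) = 3/4. The recurrence P(i) = p·P(i+1) + q·P(i−1) with P(0)=0, P(9)=1 gives P(i) = (1 − r^i)/(1 − r^9).
P(5) = (1 − (3/4)^5) / (1 − (3/4)^9) = 199936/242461 ≈ 0.825.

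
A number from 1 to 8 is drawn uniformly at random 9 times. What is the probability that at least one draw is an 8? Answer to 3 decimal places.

0.699

P(no draw is an 8) = (7/8)^9 ≈ 0.301.
P(at least one) = 1 − 0.301 = 0.699.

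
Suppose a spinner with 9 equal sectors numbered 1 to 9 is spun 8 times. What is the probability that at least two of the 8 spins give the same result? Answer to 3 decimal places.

0.992

P(all 8 different) = 9/9 · 8/9 · ··· · 2/9 ≈ 0.008.
P(at least two equal) = 1 − 0.008 = 0.992.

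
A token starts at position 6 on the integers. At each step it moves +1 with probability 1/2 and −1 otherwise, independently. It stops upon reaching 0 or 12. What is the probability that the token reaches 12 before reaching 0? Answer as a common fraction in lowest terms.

1/2

With a fair step, P(i) = ½P(i−1) + ½P(i+1) with P(0)=0, P(12)=1 has the linear solution P(i) = i/12.
P(6) = 6/12 = 1/2.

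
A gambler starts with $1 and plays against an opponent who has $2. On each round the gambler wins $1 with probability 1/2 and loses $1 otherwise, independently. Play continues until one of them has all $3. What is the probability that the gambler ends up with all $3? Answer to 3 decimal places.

0.333

With a fair step, P(i) = ½P(i−1) + ½P(i+1) with P(0)=0, P(3)=1 has the linear solution P(i) = i/3.
P(1) = 1/3 ≈ 0.333.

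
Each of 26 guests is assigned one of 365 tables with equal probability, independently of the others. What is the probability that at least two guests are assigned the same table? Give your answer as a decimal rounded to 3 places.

It's easier to compute the probability that all 26 are distinct.
P(all distinct) = 365/365 · 364/365 · ··· · 340/365 ≈ 0.402.
So the probability of at least one match is 1 − 0.402 = 0.598.

0.598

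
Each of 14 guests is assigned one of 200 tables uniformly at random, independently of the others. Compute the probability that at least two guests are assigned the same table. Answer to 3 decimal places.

It's easier to compute the probability that all 14 are distinct.
P(all distinct) = 200/200 · 199/200 · ··· · 187/200 ≈ 0.628.
So the probability of at least one match is 1 − 0.628 = 0.372.

0.372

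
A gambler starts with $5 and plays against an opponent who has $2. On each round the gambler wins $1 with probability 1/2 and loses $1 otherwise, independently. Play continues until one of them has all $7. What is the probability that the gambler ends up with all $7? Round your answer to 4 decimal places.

0.7143

With a fair step, P(i) = ½P(i−1) + ½P(i+1) with P(0)=0, P(7)=1 has the linear solution P(i) = i/7.
P(5) = 5/7 ≈ 0.7143.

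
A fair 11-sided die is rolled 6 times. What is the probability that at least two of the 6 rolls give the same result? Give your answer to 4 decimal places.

0.8122

P(all 6 different) = 11/11 · 10/11 · ··· · 6/11 ≈ 0.1878.
P(at least two equal) = 1 − 0.1878 = 0.8122.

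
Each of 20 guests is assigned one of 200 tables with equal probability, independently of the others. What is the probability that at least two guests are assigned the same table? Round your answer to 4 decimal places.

It's easier to compute the probability that all 20 are distinct.
P(all distinct) = 200/200 · 199/200 · ··· · 181/200 ≈ 0.3744.
So the probability of at least one match is 1 − 0.3744 = 0.6256.

0.6256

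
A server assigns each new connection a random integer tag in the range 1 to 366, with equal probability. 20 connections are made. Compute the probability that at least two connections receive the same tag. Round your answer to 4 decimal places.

It's easier to compute the probability that all 20 are distinct.
P(all distinct) = 366/366 · 365/366 · ··· · 347/366 ≈ 0.5894.
So the probability of at least one match is 1 − 0.5894 = 0.4106.

0.4106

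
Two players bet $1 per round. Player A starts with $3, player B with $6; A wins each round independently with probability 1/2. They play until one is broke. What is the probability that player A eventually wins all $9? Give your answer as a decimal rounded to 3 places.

0.333

With a fair step, P(i) = ½P(i−1) + ½P(i+1) with P(0)=0, P(9)=1 has the linear solution P(i) = i/9.
P(3) = 3/9 = 1/3 ≈ 0.333.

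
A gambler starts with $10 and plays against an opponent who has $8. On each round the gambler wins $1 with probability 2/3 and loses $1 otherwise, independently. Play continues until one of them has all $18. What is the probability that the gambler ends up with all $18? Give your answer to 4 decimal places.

Let r = q/p = (1/3)/(2/3) = 1/2. The recurrence P(i) = p·P(i+1) + q·P(i−1) with P(0)=0, P(18)=1 gives P(i) = (1 − r^i)/(1 − r^18).
P(10) = (1 − (1/2)^10) / (1 − (1/2)^18) = 87296/87381 ≈ 0.9990.

0.9990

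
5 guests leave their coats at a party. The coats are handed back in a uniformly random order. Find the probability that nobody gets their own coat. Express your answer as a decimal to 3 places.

This is the derangement probability: permutations of 5 with no fixed point.
D(5) = 5! · (1 − 1/1! + 1/2! − ··· + (−1)^5/5!) = 44.
P = 44/120 = 11/30 ≈ 0.367.

0.367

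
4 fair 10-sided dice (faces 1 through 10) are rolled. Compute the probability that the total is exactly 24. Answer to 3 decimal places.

0.063

There are 10^4 = 10000 equally likely outcomes.
The number of ordered 4-tuples from {1,…,10} summing to 24 is 633.
P(sum = 24) = 633/10000 ≈ 0.063.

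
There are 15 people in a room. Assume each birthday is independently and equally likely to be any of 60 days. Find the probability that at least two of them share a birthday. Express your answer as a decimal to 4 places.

It's easier to compute the probability that all 15 are distinct.
P(all distinct) = 60/60 · 59/60 · ··· · 46/60 ≈ 0.1479.
So the probability of at least one match is 1 − 0.1479 = 0.8521.

0.8521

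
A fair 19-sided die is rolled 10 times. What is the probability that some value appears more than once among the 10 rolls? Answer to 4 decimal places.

P(all 10 different) = 19/19 · 18/19 · ··· · 10/19 ≈ 0.0547.
P(at least two equal) = 1 − 0.0547 = 0.9453.

0.9453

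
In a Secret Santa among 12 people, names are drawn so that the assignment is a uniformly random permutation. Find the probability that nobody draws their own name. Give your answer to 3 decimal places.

This is the derangement probability: permutations of 12 with no fixed point.
D(12) = 12! · (1 − 1/1! + 1/2! − ··· + (−1)^12/12!) = 176214841.
P = 176214841/479001600 = 16019531/43545600 ≈ 0.368.

0.368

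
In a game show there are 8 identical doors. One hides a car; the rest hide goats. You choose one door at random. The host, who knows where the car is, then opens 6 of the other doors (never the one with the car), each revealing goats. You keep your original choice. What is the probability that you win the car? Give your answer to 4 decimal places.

The host can always open 6 empty doors regardless of your choice, so the reveals give no information about your original door.
P(win by staying) = 1/8 ≈ 0.1250.

0.1250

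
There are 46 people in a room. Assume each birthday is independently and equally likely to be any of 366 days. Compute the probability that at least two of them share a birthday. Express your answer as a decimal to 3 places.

It's easier to compute the probability that all 46 are distinct.
P(all distinct) = 366/366 · 365/366 · ··· · 321/366 ≈ 0.052.
So the probability of at least one match is 1 − 0.052 = 0.948.

0.948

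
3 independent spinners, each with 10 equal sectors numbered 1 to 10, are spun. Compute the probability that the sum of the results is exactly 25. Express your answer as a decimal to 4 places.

There are 10^3 = 1000 equally likely outcomes.
The number of ordered 3-tuples from {1,…,10} summing to 25 is 21.
P(sum = 25) = 21/1000 ≈ 0.0210.

0.0210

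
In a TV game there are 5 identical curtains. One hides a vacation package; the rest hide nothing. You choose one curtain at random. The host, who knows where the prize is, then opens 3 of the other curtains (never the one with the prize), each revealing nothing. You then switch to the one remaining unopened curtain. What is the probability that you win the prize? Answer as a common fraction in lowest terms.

Your original curtain holds the prize with probability 1/5, so the other 4 collectively hold it with probability 4/5.
The host can always find 3 empty curtains to open, so the reveals don't change that 4/5; it is now spread over the 1 remaining unopened curtain.
P(win by switching) = (4/5) · (1/1) = 4/5.

4/5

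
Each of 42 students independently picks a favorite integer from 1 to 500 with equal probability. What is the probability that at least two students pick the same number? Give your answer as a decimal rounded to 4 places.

It's easier to compute the probability that all 42 are distinct.
P(all distinct) = 500/500 · 499/500 · ··· · 459/500 ≈ 0.1700.
So the probability of at least one match is 1 − 0.1700 = 0.8300.

0.8300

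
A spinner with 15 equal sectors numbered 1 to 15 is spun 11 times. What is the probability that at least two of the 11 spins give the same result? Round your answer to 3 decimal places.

0.994

P(all 11 different) = 15/15 · 14/15 · ··· · 5/15 ≈ 0.006.
P(at least two equal) = 1 − 0.006 = 0.994.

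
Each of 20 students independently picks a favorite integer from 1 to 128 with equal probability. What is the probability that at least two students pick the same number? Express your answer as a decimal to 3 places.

0.791

It's easier to compute the probability that all 20 are distinct.
P(all distinct) = 128/128 · 127/128 · ··· · 109/128 ≈ 0.209.
So the probability of at least one match is 1 − 0.209 = 0.791.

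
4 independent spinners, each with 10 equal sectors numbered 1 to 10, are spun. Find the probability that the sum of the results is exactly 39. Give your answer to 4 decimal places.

0.0004

There are 10^4 = 10000 equally likely outcomes.
The number of ordered 4-tuples from {1,…,10} summing to 39 is 4.
P(sum = 39) = 4/10000 = 1/2500 ≈ 0.0004.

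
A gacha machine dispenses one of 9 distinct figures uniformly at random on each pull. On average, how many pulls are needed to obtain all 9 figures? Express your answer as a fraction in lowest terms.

After i distinct types are collected, each trial gives a new one with probability (9−i)/9, so the expected wait for the next new type is 9/(9−i).
E = 9/9 + 9/8 + 9/7 + 9/6 + 9/5 + 9/4 + 9/3 + 9/2 + 9/1 = 7129/280.

7129/280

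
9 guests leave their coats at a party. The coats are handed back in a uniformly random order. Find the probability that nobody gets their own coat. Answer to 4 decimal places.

This is the derangement probability: permutations of 9 with no fixed point.
D(9) = 9! · (1 − 1/1! + 1/2! − ··· + (−1)^9/9!) = 133496.
P = 133496/362880 = 16687/45360 ≈ 0.3679.

0.3679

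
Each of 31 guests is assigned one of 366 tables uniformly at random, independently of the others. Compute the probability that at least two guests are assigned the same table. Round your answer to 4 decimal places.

0.7295

It's easier to compute the probability that all 31 are distinct.
P(all distinct) = 366/366 · 365/366 · ··· · 336/366 ≈ 0.2705.
So the probability of at least one match is 1 − 0.2705 = 0.7295.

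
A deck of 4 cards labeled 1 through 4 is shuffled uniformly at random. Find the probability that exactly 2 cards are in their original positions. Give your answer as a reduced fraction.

Choose which 2 of the 4 are fixed: C(4,2) = 6 ways.
The remaining 2 must have no fixed point: D(2) = 1.
P = 6·1/24 = 1/4.

1/4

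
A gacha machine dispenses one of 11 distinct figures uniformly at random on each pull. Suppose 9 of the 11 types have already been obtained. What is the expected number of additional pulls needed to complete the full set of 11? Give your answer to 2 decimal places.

16.50

Starting from 9 distinct types, each trial gives a new one with probability (11−i)/11 when i types are held, so the wait for the next new type is 11/(11−i).
E = 11/2 + 11/1 = 33/2 ≈ 16.50.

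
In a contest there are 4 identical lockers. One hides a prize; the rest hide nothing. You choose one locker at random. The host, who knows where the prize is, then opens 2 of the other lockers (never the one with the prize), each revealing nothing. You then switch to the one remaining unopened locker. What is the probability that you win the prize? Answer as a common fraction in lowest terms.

Your original locker holds the prize with probability 1/4, so the other 3 collectively hold it with probability 3/4.
The host can always find 2 empty lockers to open, so the reveals don't change that 3/4; it is now spread over the 1 remaining unopened locker.
P(win by switching) = (3/4) · (1/1) = 3/4.

3/4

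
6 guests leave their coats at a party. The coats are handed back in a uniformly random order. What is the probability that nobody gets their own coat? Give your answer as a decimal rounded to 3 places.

This is the derangement probability: permutations of 6 with no fixed point.
D(6) = 6! · (1 − 1/1! + 1/2! − ··· + (−1)^6/6!) = 265.
P = 265/720 = 53/144 ≈ 0.368.

0.368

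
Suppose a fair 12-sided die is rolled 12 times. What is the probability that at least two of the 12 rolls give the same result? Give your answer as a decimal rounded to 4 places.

P(all 12 different) = 12/12 · 11/12 · ··· · 1/12 ≈ 0.0001.
P(at least two equal) = 1 − 0.0001 = 0.9999.

0.9999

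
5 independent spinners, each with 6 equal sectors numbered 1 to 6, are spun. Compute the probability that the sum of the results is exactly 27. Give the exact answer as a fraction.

35/7776

There are 6^5 = 7776 equally likely outcomes.
The number of ordered 5-tuples from {1,…,6} summing to 27 is 35.
P(sum = 27) = 35/7776.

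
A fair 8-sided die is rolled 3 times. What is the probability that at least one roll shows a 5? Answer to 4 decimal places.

0.3301

P(no roll shows a 5) = (7/8)^3 ≈ 0.6699.
P(at least one) = 1 − 0.6699 = 0.3301.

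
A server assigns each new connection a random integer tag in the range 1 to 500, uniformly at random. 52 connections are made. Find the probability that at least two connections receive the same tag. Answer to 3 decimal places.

It's easier to compute the probability that all 52 are distinct.
P(all distinct) = 500/500 · 499/500 · ··· · 449/500 ≈ 0.064.
So the probability of at least one match is 1 − 0.064 = 0.936.

0.936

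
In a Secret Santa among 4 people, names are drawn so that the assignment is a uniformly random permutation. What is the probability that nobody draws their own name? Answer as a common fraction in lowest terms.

This is the derangement probability: permutations of 4 with no fixed point.
D(4) = 4! · (1 − 1/1! + 1/2! − ··· + (−1)^4/4!) = 9.
P = 9/24 = 3/8.

3/8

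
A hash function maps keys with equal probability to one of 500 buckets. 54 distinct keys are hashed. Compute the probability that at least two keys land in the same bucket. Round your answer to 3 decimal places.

0.949

It's easier to compute the probability that all 54 are distinct.
P(all distinct) = 500/500 · 499/500 · ··· · 447/500 ≈ 0.051.
So the probability of at least one match is 1 − 0.051 = 0.949.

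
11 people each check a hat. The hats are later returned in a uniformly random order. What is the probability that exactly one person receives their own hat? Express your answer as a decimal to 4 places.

Choose which one is fixed: C(11,1) = 11 ways.
The remaining 10 must have no fixed point: D(10) = 1334961.
P = 11·1334961/39916800 = 16481/44800 ≈ 0.3679.

0.3679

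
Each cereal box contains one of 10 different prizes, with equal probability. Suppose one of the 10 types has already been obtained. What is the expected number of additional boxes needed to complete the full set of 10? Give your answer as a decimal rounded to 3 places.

Starting from 1 distinct type, each trial gives a new one with probability (10−i)/10 when i types are held, so the wait for the next new type is 10/(10−i).
E = 10/9 + 10/8 + 10/7 + 10/6 + 10/5 + 10/4 + 10/3 + 10/2 + 10/1 = 7129/252 ≈ 28.290.

28.290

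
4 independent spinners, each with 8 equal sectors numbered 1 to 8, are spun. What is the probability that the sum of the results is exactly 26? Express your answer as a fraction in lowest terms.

There are 8^4 = 4096 equally likely outcomes.
The number of ordered 4-tuples from {1,…,8} summing to 26 is 84.
P(sum = 26) = 84/4096 = 21/1024.

21/1024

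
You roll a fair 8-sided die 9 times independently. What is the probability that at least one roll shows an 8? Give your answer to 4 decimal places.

P(no roll shows an 8) = (7/8)^9 ≈ 0.3007.
P(at least one) = 1 − 0.3007 = 0.6993.

0.6993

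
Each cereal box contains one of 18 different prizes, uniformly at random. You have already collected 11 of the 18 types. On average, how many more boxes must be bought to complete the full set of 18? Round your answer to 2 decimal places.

Starting from 11 distinct types, each trial gives a new one with probability (18−i)/18 when i types are held, so the wait for the next new type is 18/(18−i).
E = 18/7 + 18/6 + 18/5 + 18/4 + 18/3 + 18/2 + 18/1 = 3267/70 ≈ 46.67.

46.67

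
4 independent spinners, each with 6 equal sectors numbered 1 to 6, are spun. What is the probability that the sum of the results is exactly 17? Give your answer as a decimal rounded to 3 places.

There are 6^4 = 1296 equally likely outcomes.
The number of ordered 4-tuples from {1,…,6} summing to 17 is 104.
P(sum = 17) = 104/1296 = 13/162 ≈ 0.080.

0.080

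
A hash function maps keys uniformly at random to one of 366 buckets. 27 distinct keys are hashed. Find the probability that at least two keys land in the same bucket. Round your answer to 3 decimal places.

0.626

It's easier to compute the probability that all 27 are distinct.
P(all distinct) = 366/366 · 365/366 · ··· · 340/366 ≈ 0.374.
So the probability of at least one match is 1 − 0.374 = 0.626.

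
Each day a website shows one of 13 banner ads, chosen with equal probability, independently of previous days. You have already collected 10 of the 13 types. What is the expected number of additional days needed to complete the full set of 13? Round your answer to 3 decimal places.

Starting from 10 distinct types, each trial gives a new one with probability (13−i)/13 when i types are held, so the wait for the next new type is 13/(13−i).
E = 13/3 + 13/2 + 13/1 = 143/6 ≈ 23.833.

23.833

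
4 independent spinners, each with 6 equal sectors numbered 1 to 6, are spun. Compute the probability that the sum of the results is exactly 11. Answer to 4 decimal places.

0.0802

There are 6^4 = 1296 equally likely outcomes.
The number of ordered 4-tuples from {1,…,6} summing to 11 is 104.
P(sum = 11) = 104/1296 = 13/162 ≈ 0.0802.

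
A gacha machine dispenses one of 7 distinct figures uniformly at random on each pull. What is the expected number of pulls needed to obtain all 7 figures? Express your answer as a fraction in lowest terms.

After i distinct types are collected, each trial gives a new one with probability (7−i)/7, so the expected wait for the next new type is 7/(7−i).
E = 7/7 + 7/6 + 7/5 + 7/4 + 7/3 + 7/2 + 7/1 = 363/20.

363/20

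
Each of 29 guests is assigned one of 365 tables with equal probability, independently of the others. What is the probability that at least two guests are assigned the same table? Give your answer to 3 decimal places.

It's easier to compute the probability that all 29 are distinct.
P(all distinct) = 365/365 · 364/365 · ··· · 337/365 ≈ 0.319.
So the probability of at least one match is 1 − 0.319 = 0.681.

0.681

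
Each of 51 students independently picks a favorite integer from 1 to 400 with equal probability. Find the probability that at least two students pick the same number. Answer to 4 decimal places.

0.9642

It's easier to compute the probability that all 51 are distinct.
P(all distinct) = 400/400 · 399/400 · ··· · 350/400 ≈ 0.0358.
So the probability of at least one match is 1 − 0.0358 = 0.9642.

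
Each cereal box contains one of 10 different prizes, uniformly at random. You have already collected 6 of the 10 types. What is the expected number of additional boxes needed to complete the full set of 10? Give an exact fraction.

Starting from 6 distinct types, each trial gives a new one with probability (10−i)/10 when i types are held, so the wait for the next new type is 10/(10−i).
E = 10/4 + 10/3 + 10/2 + 10/1 = 125/6.

125/6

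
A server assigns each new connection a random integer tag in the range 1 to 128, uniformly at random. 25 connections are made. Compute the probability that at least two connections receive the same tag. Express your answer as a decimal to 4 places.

0.9187

It's easier to compute the probability that all 25 are distinct.
P(all distinct) = 128/128 · 127/128 · ··· · 104/128 ≈ 0.0813.
So the probability of at least one match is 1 − 0.0813 = 0.9187.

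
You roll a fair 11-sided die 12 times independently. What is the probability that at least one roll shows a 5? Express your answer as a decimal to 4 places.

0.6814

P(no roll shows a 5) = (10/11)^12 ≈ 0.3186.
P(at least one) = 1 − 0.3186 = 0.6814.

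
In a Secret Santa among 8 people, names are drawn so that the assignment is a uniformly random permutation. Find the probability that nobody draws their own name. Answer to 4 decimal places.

This is the derangement probability: permutations of 8 with no fixed point.
D(8) = 8! · (1 − 1/1! + 1/2! − ··· + (−1)^8/8!) = 14833.
P = 14833/40320 = 2119/5760 ≈ 0.3679.

0.3679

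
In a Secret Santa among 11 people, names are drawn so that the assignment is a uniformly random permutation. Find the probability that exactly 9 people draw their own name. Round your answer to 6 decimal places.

Choose which 9 of the 11 are fixed: C(11,9) = 55 ways.
The remaining 2 must have no fixed point: D(2) = 1.
P = 55·1/39916800 = 1/725760 ≈ 0.000001.

0.000001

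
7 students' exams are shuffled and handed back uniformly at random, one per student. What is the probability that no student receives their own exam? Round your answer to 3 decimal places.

This is the derangement probability: permutations of 7 with no fixed point.
D(7) = 7! · (1 − 1/1! + 1/2! − ··· + (−1)^7/7!) = 1854.
P = 1854/5040 = 103/280 ≈ 0.368.

0.368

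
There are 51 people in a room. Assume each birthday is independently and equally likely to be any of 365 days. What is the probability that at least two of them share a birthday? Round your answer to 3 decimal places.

It's easier to compute the probability that all 51 are distinct.
P(all distinct) = 365/365 · 364/365 · ··· · 315/365 ≈ 0.026.
So the probability of at least one match is 1 − 0.026 = 0.974.

0.974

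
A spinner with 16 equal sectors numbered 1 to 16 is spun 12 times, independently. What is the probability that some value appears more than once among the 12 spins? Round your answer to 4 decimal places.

0.9969

P(all 12 different) = 16/16 · 15/16 · ··· · 5/16 ≈ 0.0031.
P(at least two equal) = 1 − 0.0031 = 0.9969.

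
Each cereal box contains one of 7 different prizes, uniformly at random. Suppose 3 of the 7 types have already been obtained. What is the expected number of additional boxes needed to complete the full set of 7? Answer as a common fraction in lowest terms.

175/12

Starting from 3 distinct types, each trial gives a new one with probability (7−i)/7 when i types are held, so the wait for the next new type is 7/(7−i).
E = 7/4 + 7/3 + 7/2 + 7/1 = 175/12.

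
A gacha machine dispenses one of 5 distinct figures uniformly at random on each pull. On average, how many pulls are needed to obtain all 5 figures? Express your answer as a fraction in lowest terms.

After i distinct types are collected, each trial gives a new one with probability (5−i)/5, so the expected wait for the next new type is 5/(5−i).
E = 5/5 + 5/4 + 5/3 + 5/2 + 5/1 = 137/12.

137/12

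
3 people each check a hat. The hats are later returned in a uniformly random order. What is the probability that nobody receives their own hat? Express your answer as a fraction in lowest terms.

1/3

This is the derangement probability: permutations of 3 with no fixed point.
D(3) = 3! · (1 − 1/1! + 1/2! − ··· + (−1)^3/3!) = 2.
P = 2/6 = 1/3.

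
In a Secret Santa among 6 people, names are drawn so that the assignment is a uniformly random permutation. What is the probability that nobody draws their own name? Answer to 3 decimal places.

This is the derangement probability: permutations of 6 with no fixed point.
D(6) = 6! · (1 − 1/1! + 1/2! − ··· + (−1)^6/6!) = 265.
P = 265/720 = 53/144 ≈ 0.368.

0.368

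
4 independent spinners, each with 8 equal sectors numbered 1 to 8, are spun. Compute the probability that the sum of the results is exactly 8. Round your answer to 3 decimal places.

0.009

There are 8^4 = 4096 equally likely outcomes.
The number of ordered 4-tuples from {1,…,8} summing to 8 is 35.
P(sum = 8) = 35/4096 ≈ 0.009.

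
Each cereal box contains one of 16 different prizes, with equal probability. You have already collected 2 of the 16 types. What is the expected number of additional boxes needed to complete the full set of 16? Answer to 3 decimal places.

Starting from 2 distinct types, each trial gives a new one with probability (16−i)/16 when i types are held, so the wait for the next new type is 16/(16−i).
E = 16/14 + 16/13 + 16/12 + 16/11 + 16/10 + 16/9 + 16/8 + 16/7 + 16/6 + 16/5 + 16/4 + 16/3 + 16/2 + 16/1 = 2343466/45045 ≈ 52.025.

52.025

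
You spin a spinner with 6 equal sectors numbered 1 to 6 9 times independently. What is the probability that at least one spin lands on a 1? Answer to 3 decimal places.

0.806

P(no spin lands on a 1) = (5/6)^9 ≈ 0.194.
P(at least one) = 1 − 0.194 = 0.806.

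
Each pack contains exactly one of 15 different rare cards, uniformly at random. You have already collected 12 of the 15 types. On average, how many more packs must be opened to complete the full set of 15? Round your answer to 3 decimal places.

27.500

Starting from 12 distinct types, each trial gives a new one with probability (15−i)/15 when i types are held, so the wait for the next new type is 15/(15−i).
E = 15/3 + 15/2 + 15/1 = 55/2 ≈ 27.500.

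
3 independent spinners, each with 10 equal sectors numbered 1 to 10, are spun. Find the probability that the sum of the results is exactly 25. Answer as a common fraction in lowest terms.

21/1000

There are 10^3 = 1000 equally likely outcomes.
The number of ordered 3-tuples from {1,…,10} summing to 25 is 21.
P(sum = 25) = 21/1000.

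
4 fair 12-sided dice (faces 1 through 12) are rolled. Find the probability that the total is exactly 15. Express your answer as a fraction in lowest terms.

91/5184

There are 12^4 = 20736 equally likely outcomes.
The number of ordered 4-tuples from {1,…,12} summing to 15 is 364.
P(sum = 15) = 364/20736 = 91/5184.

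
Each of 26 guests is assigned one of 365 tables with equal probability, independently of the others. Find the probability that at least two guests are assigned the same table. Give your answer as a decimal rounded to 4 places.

It's easier to compute the probability that all 26 are distinct.
P(all distinct) = 365/365 · 364/365 · ··· · 340/365 ≈ 0.4018.
So the probability of at least one match is 1 − 0.4018 = 0.5982.

0.5982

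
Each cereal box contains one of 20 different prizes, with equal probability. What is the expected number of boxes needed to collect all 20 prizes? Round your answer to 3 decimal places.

71.955

After i distinct types are collected, each trial gives a new one with probability (20−i)/20, so the expected wait for the next new type is 20/(20−i).
E = 20/20 + 20/19 + 20/18 + 20/17 + 20/16 + 20/15 + 20/14 + 20/13 + 20/12 + 20/11 + 20/10 + 20/9 + 20/8 + 20/7 + 20/6 + 20/5 + 20/4 + 20/3 + 20/2 + 20/1 = 279175675/3879876 ≈ 71.955.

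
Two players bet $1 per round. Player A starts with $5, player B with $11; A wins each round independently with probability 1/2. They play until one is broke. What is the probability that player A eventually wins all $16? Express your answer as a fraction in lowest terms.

With a fair step, P(i) = ½P(i−1) + ½P(i+1) with P(0)=0, P(16)=1 has the linear solution P(i) = i/16.
P(5) = 5/16.

5/16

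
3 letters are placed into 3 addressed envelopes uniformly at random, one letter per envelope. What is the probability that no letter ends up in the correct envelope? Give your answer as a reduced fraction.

This is the derangement probability: permutations of 3 with no fixed point.
D(3) = 3! · (1 − 1/1! + 1/2! − ··· + (−1)^3/3!) = 2.
P = 2/6 = 1/3.

1/3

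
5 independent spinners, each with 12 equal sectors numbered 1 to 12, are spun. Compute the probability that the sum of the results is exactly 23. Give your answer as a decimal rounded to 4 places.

0.0252

There are 12^5 = 248832 equally likely outcomes.
The number of ordered 5-tuples from {1,…,12} summing to 23 is 6265.
P(sum = 23) = 6265/248832 ≈ 0.0252.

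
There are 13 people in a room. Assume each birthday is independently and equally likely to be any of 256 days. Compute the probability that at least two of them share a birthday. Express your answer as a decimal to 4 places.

It's easier to compute the probability that all 13 are distinct.
P(all distinct) = 256/256 · 255/256 · ··· · 244/256 ≈ 0.7336.
So the probability of at least one match is 1 − 0.7336 = 0.2664.

0.2664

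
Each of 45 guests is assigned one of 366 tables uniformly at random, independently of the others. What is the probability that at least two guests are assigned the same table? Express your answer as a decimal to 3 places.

It's easier to compute the probability that all 45 are distinct.
P(all distinct) = 366/366 · 365/366 · ··· · 322/366 ≈ 0.060.
So the probability of at least one match is 1 − 0.060 = 0.940.

0.940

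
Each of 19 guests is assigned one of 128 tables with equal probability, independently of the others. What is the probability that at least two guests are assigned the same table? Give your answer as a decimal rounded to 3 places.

0.755

It's easier to compute the probability that all 19 are distinct.
P(all distinct) = 128/128 · 127/128 · ··· · 110/128 ≈ 0.245.
So the probability of at least one match is 1 − 0.245 = 0.755.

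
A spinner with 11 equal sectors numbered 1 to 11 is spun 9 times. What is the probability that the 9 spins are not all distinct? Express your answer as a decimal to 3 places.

P(all 9 different) = 11/11 · 10/11 · ··· · 3/11 ≈ 0.008.
P(at least two equal) = 1 − 0.008 = 0.992.

0.992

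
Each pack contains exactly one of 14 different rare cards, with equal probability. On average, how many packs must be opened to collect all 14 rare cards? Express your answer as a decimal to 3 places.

After i distinct types are collected, each trial gives a new one with probability (14−i)/14, so the expected wait for the next new type is 14/(14−i).
E = 14/14 + 14/13 + 14/12 + 14/11 + 14/10 + 14/9 + 14/8 + 14/7 + 14/6 + 14/5 + 14/4 + 14/3 + 14/2 + 14/1 = 1171733/25740 ≈ 45.522.

45.522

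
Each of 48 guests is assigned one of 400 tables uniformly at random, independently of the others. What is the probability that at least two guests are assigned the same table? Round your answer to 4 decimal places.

It's easier to compute the probability that all 48 are distinct.
P(all distinct) = 400/400 · 399/400 · ··· · 353/400 ≈ 0.0529.
So the probability of at least one match is 1 − 0.0529 = 0.9471.

0.9471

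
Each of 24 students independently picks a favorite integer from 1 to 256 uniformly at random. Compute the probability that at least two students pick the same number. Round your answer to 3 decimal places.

0.671

It's easier to compute the probability that all 24 are distinct.
P(all distinct) = 256/256 · 255/256 · ··· · 233/256 ≈ 0.329.
So the probability of at least one match is 1 − 0.329 = 0.671.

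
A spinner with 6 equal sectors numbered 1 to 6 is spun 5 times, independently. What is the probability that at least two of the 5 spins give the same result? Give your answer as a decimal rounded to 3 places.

0.907

P(all 5 different) = 6/6 · 5/6 · ··· · 2/6 ≈ 0.093.
P(at least two equal) = 1 − 0.093 = 0.907.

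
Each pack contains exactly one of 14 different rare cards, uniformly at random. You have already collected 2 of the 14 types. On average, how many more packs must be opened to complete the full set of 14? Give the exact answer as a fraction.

Starting from 2 distinct types, each trial gives a new one with probability (14−i)/14 when i types are held, so the wait for the next new type is 14/(14−i).
E = 14/12 + 14/11 + 14/10 + 14/9 + 14/8 + 14/7 + 14/6 + 14/5 + 14/4 + 14/3 + 14/2 + 14/1 = 86021/1980.

86021/1980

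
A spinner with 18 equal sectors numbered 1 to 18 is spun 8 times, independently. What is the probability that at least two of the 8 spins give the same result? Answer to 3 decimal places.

0.840

P(all 8 different) = 18/18 · 17/18 · ··· · 11/18 ≈ 0.160.
P(at least two equal) = 1 − 0.160 = 0.840.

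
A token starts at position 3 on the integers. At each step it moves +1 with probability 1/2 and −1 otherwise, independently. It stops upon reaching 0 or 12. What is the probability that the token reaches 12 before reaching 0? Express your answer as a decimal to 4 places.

With a fair step, P(i) = ½P(i−1) + ½P(i+1) with P(0)=0, P(12)=1 has the linear solution P(i) = i/12.
P(3) = 3/12 = 1/4 ≈ 0.2500.

0.2500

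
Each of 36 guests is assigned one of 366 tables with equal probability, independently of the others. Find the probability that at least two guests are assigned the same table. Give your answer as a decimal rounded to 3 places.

It's easier to compute the probability that all 36 are distinct.
P(all distinct) = 366/366 · 365/366 · ··· · 331/366 ≈ 0.169.
So the probability of at least one match is 1 − 0.169 = 0.831.

0.831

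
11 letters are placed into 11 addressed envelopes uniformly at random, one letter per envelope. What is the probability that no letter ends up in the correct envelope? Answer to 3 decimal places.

This is the derangement probability: permutations of 11 with no fixed point.
D(11) = 11! · (1 − 1/1! + 1/2! − ··· + (−1)^11/11!) = 14684570.
P = 14684570/39916800 = 1468457/3991680 ≈ 0.368.

0.368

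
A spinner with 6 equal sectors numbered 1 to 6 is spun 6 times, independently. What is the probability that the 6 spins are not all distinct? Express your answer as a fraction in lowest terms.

319/324

P(all 6 different) = 6/6 · 5/6 · ··· · 1/6 = 5/324.
P(at least two equal) = 1 − 5/324 = 319/324.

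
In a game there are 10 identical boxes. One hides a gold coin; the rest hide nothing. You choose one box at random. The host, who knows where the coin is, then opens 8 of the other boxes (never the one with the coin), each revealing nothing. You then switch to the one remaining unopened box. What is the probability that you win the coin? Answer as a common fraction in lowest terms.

Your original box holds the coin with probability 1/10, so the other 9 collectively hold it with probability 9/10.
The host can always find 8 empty boxes to open, so the reveals don't change that 9/10; it is now spread over the 1 remaining unopened box.
P(win by switching) = (9/10) · (1/1) = 9/10.

9/10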